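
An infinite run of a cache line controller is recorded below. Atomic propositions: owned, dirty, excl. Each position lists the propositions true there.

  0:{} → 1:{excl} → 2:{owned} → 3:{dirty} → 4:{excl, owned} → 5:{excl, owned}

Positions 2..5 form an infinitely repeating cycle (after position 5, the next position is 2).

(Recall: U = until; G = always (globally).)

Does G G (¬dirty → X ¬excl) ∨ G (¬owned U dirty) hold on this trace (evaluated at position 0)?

G (¬dirty → X ¬excl) must hold at every position from 0 onward. It fails at position 0, so G G (¬dirty → X ¬excl) is false.
¬owned U dirty must hold at every position from 0 onward. It fails at position 0, so G (¬owned U dirty) is false.
At position 0: G G (¬dirty → X ¬excl) is false; G (¬owned U dirty) is false; so G G (¬dirty → X ¬excl) ∨ G (¬owned U dirty) is false.

No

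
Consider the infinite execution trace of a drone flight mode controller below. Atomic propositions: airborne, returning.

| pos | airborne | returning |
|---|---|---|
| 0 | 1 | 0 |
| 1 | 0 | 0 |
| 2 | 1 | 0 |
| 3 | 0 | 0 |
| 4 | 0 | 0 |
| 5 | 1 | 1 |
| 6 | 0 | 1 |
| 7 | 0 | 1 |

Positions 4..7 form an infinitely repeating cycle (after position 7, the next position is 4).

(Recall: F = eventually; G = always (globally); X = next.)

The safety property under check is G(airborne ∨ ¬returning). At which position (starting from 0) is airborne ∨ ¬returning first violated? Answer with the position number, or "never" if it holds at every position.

Check airborne ∨ ¬returning at each position in order: 0 ✓, 1 ✓, 2 ✓, 3 ✓, 4 ✓, 5 ✓.
At position 6 the labels are {returning}, so airborne ∨ ¬returning is false there. This is the first violation.

6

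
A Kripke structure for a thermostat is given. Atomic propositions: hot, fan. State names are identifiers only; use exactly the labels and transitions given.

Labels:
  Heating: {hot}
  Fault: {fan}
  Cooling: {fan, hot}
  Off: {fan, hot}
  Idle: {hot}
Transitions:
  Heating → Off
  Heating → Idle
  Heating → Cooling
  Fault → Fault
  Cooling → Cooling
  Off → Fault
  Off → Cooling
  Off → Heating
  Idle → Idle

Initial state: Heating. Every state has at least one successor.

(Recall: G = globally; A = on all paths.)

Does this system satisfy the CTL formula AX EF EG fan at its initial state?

Does not hold

States satisfying EF EG fan: {Heating, Fault, Cooling, Off}.
States satisfying AX EF EG fan: {Fault, Cooling, Off}.
Heating ∉ Sat(AX EF EG fan).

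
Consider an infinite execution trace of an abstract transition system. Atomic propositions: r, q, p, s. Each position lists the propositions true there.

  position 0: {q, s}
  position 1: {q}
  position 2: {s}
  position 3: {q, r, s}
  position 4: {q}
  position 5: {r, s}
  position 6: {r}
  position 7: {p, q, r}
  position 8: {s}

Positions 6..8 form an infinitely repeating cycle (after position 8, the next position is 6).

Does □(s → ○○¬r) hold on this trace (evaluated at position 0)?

Does not hold

s → ○○¬r must hold at every position from 0 onward. It fails at position 3, so □(s → ○○¬r) is false.
Positions where s holds: 0, 2, 3, 5, 8.
Check ○○¬r at each: 0→ok, 2→ok, 3→fails, 5→fails, 8→fails.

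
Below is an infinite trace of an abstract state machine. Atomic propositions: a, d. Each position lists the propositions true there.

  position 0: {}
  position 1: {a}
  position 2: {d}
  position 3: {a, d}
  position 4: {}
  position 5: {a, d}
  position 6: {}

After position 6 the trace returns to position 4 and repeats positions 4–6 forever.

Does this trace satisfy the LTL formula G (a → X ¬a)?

Yes

a → X ¬a holds at every position 0..6, and those are all positions ever visited, so G (a → X ¬a) holds.
Positions where a holds: 1, 3, 5.
Check X ¬a at each: 1→ok, 3→ok, 5→ok.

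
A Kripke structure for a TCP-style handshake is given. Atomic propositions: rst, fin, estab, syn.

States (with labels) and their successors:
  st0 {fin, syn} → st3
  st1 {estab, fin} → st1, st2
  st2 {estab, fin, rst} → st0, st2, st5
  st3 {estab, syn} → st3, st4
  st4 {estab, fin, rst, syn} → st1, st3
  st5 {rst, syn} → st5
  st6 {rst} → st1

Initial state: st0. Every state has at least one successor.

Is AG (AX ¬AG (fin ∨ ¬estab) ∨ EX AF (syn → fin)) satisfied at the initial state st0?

No

States satisfying AX ¬AG (fin ∨ ¬estab) ∨ EX AF (syn → fin): {st0, st1, st2, st3, st4, st6}.
States satisfying AG (AX ¬AG (fin ∨ ¬estab) ∨ EX AF (syn → fin)): ∅.
st5 is reachable from st0 and violates AX ¬AG (fin ∨ ¬estab) ∨ EX AF (syn → fin), so AG fails at st0.
st0 ∉ Sat(AG (AX ¬AG (fin ∨ ¬estab) ∨ EX AF (syn → fin))).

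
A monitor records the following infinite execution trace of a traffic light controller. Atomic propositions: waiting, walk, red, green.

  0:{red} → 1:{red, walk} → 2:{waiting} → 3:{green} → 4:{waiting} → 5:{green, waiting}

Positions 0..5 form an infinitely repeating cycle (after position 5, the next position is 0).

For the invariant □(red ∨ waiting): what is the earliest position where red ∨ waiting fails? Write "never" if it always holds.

3

Check red ∨ waiting at each position in order: 0 ✓, 1 ✓, 2 ✓.
At position 3 the labels are {green}, so red ∨ waiting is false there. This is the first violation.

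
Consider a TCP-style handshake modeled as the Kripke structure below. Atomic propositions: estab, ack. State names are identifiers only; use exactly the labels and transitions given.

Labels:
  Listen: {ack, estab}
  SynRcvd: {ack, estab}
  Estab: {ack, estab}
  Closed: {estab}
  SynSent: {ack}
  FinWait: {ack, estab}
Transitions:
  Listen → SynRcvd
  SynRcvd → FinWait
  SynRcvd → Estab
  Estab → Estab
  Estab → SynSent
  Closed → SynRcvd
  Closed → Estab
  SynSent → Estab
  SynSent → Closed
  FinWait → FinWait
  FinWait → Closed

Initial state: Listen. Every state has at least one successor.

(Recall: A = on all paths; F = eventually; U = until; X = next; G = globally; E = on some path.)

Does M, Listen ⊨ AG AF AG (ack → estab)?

No

States satisfying AF AG (ack → estab): ∅.
States satisfying AG AF AG (ack → estab): ∅.
Closed is reachable from Listen and violates AF AG (ack → estab), so AG fails at Listen.
Listen ∉ Sat(AG AF AG (ack → estab)).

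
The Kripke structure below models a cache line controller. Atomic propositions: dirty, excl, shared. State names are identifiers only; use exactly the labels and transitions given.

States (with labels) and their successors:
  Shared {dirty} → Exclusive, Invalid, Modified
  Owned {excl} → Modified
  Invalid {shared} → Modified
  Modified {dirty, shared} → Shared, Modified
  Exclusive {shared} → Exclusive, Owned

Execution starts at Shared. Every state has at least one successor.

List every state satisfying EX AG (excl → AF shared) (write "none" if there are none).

States satisfying AG (excl → AF shared): {Shared, Owned, Invalid, Modified, Exclusive}.
States satisfying EX AG (excl → AF shared): {Shared, Owned, Invalid, Modified, Exclusive}.

{Shared, Owned, Invalid, Modified, Exclusive}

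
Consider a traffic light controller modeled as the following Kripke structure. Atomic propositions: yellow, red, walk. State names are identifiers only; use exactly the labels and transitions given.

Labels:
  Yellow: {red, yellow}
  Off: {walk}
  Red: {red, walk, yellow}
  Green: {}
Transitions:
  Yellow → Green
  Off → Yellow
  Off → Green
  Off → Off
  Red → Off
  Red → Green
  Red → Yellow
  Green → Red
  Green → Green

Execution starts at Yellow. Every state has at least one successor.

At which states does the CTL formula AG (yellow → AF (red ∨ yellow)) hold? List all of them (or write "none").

States satisfying yellow → AF (red ∨ yellow): {Yellow, Off, Red, Green}.
States satisfying AG (yellow → AF (red ∨ yellow)): {Yellow, Off, Red, Green}.

{Yellow, Off, Red, Green}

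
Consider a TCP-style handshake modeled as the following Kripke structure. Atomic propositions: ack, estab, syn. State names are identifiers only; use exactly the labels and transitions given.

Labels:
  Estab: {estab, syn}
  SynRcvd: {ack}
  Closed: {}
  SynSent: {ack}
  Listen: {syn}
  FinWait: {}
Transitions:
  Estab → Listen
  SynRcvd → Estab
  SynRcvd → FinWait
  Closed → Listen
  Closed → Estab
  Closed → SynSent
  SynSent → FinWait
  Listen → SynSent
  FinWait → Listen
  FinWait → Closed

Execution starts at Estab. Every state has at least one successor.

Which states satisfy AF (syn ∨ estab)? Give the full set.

States satisfying syn ∨ estab: {Estab, Listen}.
States satisfying AF (syn ∨ estab): {Estab, Listen}.

{Estab, Listen}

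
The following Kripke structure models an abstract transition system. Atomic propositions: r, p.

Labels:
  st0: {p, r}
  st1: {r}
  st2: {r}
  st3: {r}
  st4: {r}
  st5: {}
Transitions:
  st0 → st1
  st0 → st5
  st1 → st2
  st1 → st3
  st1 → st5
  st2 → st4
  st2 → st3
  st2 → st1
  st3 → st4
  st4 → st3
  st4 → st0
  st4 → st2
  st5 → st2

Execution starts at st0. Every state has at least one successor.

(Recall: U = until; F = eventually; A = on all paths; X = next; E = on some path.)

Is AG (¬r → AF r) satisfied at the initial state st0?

States satisfying ¬r → AF r: {st0, st1, st2, st3, st4, st5}.
States satisfying AG (¬r → AF r): {st0, st1, st2, st3, st4, st5}.
Every state reachable from st0 satisfies ¬r → AF r.
st0 ∈ Sat(AG (¬r → AF r)).

Yes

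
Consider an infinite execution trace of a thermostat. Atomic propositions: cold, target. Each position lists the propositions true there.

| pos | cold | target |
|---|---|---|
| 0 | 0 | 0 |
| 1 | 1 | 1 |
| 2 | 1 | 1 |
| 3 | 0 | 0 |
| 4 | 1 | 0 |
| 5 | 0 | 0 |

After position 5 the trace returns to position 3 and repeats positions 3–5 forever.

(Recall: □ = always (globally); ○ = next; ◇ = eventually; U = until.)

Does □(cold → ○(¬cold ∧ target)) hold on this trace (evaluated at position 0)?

cold → ○(¬cold ∧ target) must hold at every position from 0 onward. It fails at position 1, so □(cold → ○(¬cold ∧ target)) is false.
Positions where cold holds: 1, 2, 4.
Check ○(¬cold ∧ target) at each: 1→fails, 2→fails, 4→fails.

Does not hold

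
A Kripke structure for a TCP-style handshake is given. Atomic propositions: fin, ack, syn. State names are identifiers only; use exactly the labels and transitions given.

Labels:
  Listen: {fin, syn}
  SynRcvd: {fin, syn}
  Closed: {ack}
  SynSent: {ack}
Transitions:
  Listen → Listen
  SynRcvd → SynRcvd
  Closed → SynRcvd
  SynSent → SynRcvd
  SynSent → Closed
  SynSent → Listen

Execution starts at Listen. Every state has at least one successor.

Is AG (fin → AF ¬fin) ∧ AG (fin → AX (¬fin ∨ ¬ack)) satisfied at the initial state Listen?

No

States satisfying fin → AF ¬fin: {Closed, SynSent}.
States satisfying AG (fin → AF ¬fin): ∅.
States satisfying fin → AX (¬fin ∨ ¬ack): {Listen, SynRcvd, Closed, SynSent}.
States satisfying AG (fin → AX (¬fin ∨ ¬ack)): {Listen, SynRcvd, Closed, SynSent}.
States satisfying AG (fin → AF ¬fin) ∧ AG (fin → AX (¬fin ∨ ¬ack)): ∅.
Listen ∉ Sat(AG (fin → AF ¬fin) ∧ AG (fin → AX (¬fin ∨ ¬ack))).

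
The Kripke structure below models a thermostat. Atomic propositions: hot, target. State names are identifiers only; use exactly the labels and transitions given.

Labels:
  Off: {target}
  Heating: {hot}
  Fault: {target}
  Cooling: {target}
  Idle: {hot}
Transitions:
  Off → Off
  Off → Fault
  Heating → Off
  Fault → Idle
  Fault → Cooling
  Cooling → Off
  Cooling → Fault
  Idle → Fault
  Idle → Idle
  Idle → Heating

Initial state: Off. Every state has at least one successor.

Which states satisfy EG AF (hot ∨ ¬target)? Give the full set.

States satisfying AF (hot ∨ ¬target): {Heating, Idle}.
States satisfying EG AF (hot ∨ ¬target): {Idle}.

{Idle}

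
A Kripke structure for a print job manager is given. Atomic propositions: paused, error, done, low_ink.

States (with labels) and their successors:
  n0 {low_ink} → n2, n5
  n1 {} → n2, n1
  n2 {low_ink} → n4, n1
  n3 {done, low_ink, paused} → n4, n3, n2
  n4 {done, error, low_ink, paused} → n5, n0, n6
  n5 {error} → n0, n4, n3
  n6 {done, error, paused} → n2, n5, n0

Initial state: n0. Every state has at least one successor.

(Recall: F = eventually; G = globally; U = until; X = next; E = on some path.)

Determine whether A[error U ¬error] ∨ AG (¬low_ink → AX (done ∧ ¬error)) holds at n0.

States satisfying error: {n4, n5, n6}.
States satisfying ¬error: {n0, n1, n2, n3}.
States satisfying A[error U ¬error]: {n0, n1, n2, n3}.
States satisfying ¬low_ink → AX (done ∧ ¬error): {n0, n2, n3, n4}.
States satisfying AG (¬low_ink → AX (done ∧ ¬error)): ∅.
States satisfying A[error U ¬error] ∨ AG (¬low_ink → AX (done ∧ ¬error)): {n0, n1, n2, n3}.
n0 ∈ Sat(A[error U ¬error] ∨ AG (¬low_ink → AX (done ∧ ¬error))).

Satisfied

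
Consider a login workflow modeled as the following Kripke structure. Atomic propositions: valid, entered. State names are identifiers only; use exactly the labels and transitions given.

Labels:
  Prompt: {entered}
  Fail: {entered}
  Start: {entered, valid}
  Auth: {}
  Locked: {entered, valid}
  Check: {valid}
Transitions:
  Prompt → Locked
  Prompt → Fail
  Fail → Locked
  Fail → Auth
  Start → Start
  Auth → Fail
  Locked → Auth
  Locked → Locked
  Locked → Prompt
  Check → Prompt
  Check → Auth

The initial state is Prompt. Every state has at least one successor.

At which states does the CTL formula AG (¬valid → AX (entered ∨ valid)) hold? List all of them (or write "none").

States satisfying ¬valid → AX (entered ∨ valid): {Prompt, Start, Auth, Locked, Check}.
States satisfying AG (¬valid → AX (entered ∨ valid)): {Start}.

{Start}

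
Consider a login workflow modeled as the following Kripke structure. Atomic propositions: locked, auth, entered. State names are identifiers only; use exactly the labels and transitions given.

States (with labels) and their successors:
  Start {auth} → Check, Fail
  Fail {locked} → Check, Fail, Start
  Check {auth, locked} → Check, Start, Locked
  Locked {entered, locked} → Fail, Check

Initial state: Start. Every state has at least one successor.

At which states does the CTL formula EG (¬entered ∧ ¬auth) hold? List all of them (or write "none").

{Fail}

States satisfying ¬entered ∧ ¬auth: {Fail}.
States satisfying EG (¬entered ∧ ¬auth): {Fail}.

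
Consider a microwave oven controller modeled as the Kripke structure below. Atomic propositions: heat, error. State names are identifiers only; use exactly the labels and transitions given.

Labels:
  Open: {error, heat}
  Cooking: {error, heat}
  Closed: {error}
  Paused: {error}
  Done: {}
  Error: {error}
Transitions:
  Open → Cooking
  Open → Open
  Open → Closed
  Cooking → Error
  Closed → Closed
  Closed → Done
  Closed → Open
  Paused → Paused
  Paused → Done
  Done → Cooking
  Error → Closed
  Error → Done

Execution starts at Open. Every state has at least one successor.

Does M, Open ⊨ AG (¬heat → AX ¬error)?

States satisfying ¬heat → AX ¬error: {Open, Cooking}.
States satisfying AG (¬heat → AX ¬error): ∅.
Closed is reachable from Open and violates ¬heat → AX ¬error, so AG fails at Open.
Open ∉ Sat(AG (¬heat → AX ¬error)).

Does not hold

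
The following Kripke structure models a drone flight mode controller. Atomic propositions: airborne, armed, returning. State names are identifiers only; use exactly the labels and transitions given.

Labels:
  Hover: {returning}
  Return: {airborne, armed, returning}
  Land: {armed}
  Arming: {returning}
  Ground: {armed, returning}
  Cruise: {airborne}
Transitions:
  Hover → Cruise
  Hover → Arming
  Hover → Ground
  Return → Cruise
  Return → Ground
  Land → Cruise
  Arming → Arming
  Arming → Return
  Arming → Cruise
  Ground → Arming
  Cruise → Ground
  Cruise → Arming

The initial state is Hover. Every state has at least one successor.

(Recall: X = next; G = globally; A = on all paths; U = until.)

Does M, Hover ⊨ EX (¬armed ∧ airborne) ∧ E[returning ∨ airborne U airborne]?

Satisfied

States satisfying ¬armed ∧ airborne: {Cruise}.
States satisfying EX (¬armed ∧ airborne): {Hover, Return, Land, Arming}.
States satisfying returning ∨ airborne: {Hover, Return, Arming, Ground, Cruise}.
States satisfying airborne: {Return, Cruise}.
States satisfying E[returning ∨ airborne U airborne]: {Hover, Return, Arming, Ground, Cruise}.
States satisfying EX (¬armed ∧ airborne) ∧ E[returning ∨ airborne U airborne]: {Hover, Return, Arming}.
Hover ∈ Sat(EX (¬armed ∧ airborne) ∧ E[returning ∨ airborne U airborne]).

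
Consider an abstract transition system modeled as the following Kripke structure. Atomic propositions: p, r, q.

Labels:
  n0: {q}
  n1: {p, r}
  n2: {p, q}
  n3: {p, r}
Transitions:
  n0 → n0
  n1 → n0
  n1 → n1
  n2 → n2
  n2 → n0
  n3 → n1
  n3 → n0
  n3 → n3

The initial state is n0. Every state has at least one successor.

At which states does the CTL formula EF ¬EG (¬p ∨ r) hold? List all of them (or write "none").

{n2}

States satisfying ¬EG (¬p ∨ r): {n2}.
States satisfying EF ¬EG (¬p ∨ r): {n2}.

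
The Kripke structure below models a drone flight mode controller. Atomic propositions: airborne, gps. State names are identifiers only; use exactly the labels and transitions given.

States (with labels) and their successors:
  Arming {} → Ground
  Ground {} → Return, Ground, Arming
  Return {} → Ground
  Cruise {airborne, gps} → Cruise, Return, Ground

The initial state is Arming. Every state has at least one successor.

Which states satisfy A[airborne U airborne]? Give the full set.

States satisfying airborne: {Cruise}.
States satisfying A[airborne U airborne]: {Cruise}.

{Cruise}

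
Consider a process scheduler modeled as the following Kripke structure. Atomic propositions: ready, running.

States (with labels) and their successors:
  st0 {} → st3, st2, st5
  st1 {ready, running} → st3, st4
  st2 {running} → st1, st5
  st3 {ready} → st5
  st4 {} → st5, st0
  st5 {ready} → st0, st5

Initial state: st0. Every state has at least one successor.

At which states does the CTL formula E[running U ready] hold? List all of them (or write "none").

{st1, st2, st3, st5}

States satisfying running: {st1, st2}.
States satisfying ready: {st1, st3, st5}.
States satisfying E[running U ready]: {st1, st2, st3, st5}.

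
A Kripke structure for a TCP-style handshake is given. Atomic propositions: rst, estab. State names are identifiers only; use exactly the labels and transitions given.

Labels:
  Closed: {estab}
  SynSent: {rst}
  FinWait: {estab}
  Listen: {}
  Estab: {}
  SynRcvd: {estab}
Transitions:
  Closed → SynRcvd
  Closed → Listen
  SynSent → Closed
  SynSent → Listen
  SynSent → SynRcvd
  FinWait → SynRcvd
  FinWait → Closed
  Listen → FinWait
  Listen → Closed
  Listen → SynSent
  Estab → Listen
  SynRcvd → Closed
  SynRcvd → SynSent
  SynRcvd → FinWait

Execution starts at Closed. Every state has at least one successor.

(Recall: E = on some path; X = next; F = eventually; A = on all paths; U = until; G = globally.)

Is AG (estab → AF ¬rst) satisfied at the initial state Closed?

Yes

States satisfying estab → AF ¬rst: {Closed, SynSent, FinWait, Listen, Estab, SynRcvd}.
States satisfying AG (estab → AF ¬rst): {Closed, SynSent, FinWait, Listen, Estab, SynRcvd}.
Every state reachable from Closed satisfies estab → AF ¬rst.
Closed ∈ Sat(AG (estab → AF ¬rst)).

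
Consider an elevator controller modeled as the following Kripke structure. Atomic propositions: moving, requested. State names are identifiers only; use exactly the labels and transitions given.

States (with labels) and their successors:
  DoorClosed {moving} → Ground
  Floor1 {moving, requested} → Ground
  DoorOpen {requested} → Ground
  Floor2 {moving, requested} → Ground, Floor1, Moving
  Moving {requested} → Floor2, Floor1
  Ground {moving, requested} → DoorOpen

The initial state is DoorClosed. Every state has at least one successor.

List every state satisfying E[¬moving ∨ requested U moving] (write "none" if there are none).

{DoorClosed, Floor1, DoorOpen, Floor2, Moving, Ground}

States satisfying ¬moving ∨ requested: {Floor1, DoorOpen, Floor2, Moving, Ground}.
States satisfying moving: {DoorClosed, Floor1, Floor2, Ground}.
States satisfying E[¬moving ∨ requested U moving]: {DoorClosed, Floor1, DoorOpen, Floor2, Moving, Ground}.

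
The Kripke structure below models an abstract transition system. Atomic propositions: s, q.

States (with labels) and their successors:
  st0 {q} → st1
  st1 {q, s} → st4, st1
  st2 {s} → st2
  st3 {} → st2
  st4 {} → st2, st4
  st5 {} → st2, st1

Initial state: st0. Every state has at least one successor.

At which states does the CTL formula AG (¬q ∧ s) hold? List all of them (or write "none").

{st2}

States satisfying ¬q ∧ s: {st2}.
States satisfying AG (¬q ∧ s): {st2}.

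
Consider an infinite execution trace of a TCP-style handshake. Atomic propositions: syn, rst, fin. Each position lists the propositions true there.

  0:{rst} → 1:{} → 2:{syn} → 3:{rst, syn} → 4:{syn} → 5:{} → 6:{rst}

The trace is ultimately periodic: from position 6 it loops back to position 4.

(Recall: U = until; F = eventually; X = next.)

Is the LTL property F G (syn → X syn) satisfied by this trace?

G (syn → X syn) is false at every position 0..6, so it never becomes true and F G (syn → X syn) fails.

Violated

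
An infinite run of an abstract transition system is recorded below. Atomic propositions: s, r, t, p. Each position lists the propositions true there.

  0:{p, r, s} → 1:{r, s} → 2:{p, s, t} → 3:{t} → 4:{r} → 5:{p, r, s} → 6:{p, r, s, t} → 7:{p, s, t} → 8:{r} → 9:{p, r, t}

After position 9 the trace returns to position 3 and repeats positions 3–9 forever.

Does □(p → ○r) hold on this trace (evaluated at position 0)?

p → ○r must hold at every position from 0 onward. It fails at position 2, so □(p → ○r) is false.
Positions where p holds: 0, 2, 5, 6, 7, 9.
Check ○r at each: 0→ok, 2→fails, 5→ok, 6→fails, 7→ok, 9→fails.

No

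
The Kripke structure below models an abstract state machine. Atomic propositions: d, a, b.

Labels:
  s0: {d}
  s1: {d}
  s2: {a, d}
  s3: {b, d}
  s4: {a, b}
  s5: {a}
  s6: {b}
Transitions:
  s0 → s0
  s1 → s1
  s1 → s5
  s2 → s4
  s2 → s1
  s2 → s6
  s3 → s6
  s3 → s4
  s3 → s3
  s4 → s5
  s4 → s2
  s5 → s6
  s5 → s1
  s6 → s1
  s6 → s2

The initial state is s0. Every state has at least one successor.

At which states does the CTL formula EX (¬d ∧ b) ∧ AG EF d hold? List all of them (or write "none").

{s2, s3, s5}

States satisfying ¬d ∧ b: {s4, s6}.
States satisfying EX (¬d ∧ b): {s2, s3, s5}.
States satisfying EF d: {s0, s1, s2, s3, s4, s5, s6}.
States satisfying AG EF d: {s0, s1, s2, s3, s4, s5, s6}.
States satisfying EX (¬d ∧ b) ∧ AG EF d: {s2, s3, s5}.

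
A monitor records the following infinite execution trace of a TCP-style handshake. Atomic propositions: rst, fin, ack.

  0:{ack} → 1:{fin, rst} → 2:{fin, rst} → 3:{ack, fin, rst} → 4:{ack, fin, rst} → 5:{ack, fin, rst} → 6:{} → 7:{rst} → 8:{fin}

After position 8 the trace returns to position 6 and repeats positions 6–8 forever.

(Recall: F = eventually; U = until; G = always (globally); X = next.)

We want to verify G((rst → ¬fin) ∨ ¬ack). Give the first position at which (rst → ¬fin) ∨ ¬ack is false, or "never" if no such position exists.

3

Check (rst → ¬fin) ∨ ¬ack at each position in order: 0 ✓, 1 ✓, 2 ✓.
At position 3 the labels are {ack, fin, rst}, so (rst → ¬fin) ∨ ¬ack is false there. This is the first violation.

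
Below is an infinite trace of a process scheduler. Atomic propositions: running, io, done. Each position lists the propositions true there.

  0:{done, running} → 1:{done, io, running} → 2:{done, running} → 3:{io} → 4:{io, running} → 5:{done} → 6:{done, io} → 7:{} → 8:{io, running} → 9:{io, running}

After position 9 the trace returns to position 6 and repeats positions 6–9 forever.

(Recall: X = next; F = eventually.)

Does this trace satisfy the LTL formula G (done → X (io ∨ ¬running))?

done → X (io ∨ ¬running) must hold at every position from 0 onward. It fails at position 1, so G (done → X (io ∨ ¬running)) is false.
Positions where done holds: 0, 1, 2, 5, 6.
Check X (io ∨ ¬running) at each: 0→ok, 1→fails, 2→ok, 5→ok, 6→ok.

Does not hold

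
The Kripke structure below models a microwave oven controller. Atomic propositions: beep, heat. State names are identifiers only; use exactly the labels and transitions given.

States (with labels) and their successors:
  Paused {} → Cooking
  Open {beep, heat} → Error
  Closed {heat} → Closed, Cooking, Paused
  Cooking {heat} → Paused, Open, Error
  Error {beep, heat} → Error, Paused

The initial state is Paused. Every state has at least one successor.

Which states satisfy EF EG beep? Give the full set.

{Paused, Open, Closed, Cooking, Error}

States satisfying EG beep: {Open, Error}.
States satisfying EF EG beep: {Paused, Open, Closed, Cooking, Error}.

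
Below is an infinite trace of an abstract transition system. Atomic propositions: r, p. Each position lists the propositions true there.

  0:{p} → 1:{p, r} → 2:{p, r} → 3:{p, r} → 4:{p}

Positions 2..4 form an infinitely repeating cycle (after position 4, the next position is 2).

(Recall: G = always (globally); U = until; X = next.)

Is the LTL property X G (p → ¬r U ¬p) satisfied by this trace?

The position after 0 is 1; G (p → ¬r U ¬p) is false there.

Violated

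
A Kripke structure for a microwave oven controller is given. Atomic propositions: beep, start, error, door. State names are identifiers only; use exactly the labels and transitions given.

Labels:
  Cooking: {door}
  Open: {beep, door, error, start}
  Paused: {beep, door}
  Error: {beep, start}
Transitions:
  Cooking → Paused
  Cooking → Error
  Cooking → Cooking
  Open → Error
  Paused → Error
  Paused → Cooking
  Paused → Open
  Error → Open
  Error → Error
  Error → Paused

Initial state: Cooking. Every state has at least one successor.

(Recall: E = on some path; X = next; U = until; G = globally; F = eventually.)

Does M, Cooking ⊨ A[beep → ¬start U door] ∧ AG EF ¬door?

States satisfying beep → ¬start: {Cooking, Paused}.
States satisfying door: {Cooking, Open, Paused}.
States satisfying A[beep → ¬start U door]: {Cooking, Open, Paused}.
States satisfying EF ¬door: {Cooking, Open, Paused, Error}.
States satisfying AG EF ¬door: {Cooking, Open, Paused, Error}.
States satisfying A[beep → ¬start U door] ∧ AG EF ¬door: {Cooking, Open, Paused}.
Cooking ∈ Sat(A[beep → ¬start U door] ∧ AG EF ¬door).

Holds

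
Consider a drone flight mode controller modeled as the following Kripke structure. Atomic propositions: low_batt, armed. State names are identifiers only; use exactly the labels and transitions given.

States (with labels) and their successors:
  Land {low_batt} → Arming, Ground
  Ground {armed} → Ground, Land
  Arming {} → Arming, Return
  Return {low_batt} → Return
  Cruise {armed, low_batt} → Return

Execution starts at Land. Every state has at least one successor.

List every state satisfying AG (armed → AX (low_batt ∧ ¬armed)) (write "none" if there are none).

{Arming, Return, Cruise}

States satisfying armed → AX (low_batt ∧ ¬armed): {Land, Arming, Return, Cruise}.
States satisfying AG (armed → AX (low_batt ∧ ¬armed)): {Arming, Return, Cruise}.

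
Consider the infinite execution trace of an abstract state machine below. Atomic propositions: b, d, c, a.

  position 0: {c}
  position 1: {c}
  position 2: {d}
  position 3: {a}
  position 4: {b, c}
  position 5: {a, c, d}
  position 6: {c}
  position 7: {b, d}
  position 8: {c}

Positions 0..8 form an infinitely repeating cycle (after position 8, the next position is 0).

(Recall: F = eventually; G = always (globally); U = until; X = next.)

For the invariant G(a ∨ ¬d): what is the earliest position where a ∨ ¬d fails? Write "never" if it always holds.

Check a ∨ ¬d at each position in order: 0 ✓, 1 ✓.
At position 2 the labels are {d}, so a ∨ ¬d is false there. This is the first violation.

2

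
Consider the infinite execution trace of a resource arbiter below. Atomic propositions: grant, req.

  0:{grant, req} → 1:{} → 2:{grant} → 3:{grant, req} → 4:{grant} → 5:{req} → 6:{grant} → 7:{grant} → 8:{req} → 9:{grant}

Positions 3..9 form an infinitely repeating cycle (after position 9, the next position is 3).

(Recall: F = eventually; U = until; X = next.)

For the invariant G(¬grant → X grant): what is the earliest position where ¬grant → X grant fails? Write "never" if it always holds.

never

¬grant → X grant holds at every position 0..9, and those are all the positions the trace ever visits, so the invariant G(¬grant → X grant) is never violated.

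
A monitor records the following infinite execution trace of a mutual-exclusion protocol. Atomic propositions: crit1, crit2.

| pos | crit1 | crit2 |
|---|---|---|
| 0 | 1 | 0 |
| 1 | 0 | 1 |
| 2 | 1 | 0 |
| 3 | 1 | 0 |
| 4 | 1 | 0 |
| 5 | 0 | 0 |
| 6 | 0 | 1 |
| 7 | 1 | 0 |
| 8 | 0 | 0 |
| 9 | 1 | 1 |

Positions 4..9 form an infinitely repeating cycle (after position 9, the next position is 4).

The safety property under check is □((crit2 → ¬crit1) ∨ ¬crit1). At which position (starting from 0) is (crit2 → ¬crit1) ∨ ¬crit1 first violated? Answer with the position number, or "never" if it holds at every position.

Check (crit2 → ¬crit1) ∨ ¬crit1 at each position in order: 0 ✓, 1 ✓, 2 ✓, 3 ✓, 4 ✓, 5 ✓, 6 ✓, 7 ✓, 8 ✓.
At position 9 the labels are {crit1, crit2}, so (crit2 → ¬crit1) ∨ ¬crit1 is false there. This is the first violation.

9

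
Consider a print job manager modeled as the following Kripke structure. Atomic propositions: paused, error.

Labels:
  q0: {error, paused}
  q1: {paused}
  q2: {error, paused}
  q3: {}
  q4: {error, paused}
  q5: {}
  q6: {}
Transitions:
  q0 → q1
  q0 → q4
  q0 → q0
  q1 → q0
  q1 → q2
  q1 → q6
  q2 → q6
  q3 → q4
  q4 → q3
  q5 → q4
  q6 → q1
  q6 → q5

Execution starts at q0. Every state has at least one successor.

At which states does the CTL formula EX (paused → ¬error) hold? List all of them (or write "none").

{q0, q1, q2, q4, q6}

States satisfying paused → ¬error: {q1, q3, q5, q6}.
States satisfying EX (paused → ¬error): {q0, q1, q2, q4, q6}.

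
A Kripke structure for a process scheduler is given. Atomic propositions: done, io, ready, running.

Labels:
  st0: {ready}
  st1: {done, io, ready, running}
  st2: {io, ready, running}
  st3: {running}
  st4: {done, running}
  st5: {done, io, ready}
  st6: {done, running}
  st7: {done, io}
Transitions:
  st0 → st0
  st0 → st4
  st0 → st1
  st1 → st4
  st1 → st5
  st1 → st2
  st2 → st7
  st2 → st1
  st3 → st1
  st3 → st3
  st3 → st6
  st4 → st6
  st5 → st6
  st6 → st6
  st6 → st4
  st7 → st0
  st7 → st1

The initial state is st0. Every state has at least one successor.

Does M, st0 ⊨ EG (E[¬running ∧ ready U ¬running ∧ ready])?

States satisfying E[¬running ∧ ready U ¬running ∧ ready]: {st0, st5}.
States satisfying EG (E[¬running ∧ ready U ¬running ∧ ready]): {st0}.
st0 ∈ Sat(EG (E[¬running ∧ ready U ¬running ∧ ready])).

Yes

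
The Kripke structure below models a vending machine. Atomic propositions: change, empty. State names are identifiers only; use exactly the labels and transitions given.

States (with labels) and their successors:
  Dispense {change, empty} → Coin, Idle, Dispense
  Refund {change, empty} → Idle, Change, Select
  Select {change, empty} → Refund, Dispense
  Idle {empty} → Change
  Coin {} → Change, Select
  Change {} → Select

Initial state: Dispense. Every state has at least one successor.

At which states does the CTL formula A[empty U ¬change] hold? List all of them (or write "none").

States satisfying empty: {Dispense, Refund, Select, Idle}.
States satisfying ¬change: {Idle, Coin, Change}.
States satisfying A[empty U ¬change]: {Idle, Coin, Change}.

{Idle, Coin, Change}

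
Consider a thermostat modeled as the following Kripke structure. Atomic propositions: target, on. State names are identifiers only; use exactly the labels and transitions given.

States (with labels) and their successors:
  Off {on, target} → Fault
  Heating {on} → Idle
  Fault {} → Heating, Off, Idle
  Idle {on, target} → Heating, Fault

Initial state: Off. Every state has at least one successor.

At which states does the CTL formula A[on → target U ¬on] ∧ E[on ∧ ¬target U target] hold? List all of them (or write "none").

States satisfying on → target: {Off, Fault, Idle}.
States satisfying ¬on: {Fault}.
States satisfying A[on → target U ¬on]: {Off, Fault}.
States satisfying on ∧ ¬target: {Heating}.
States satisfying target: {Off, Idle}.
States satisfying E[on ∧ ¬target U target]: {Off, Heating, Idle}.
States satisfying A[on → target U ¬on] ∧ E[on ∧ ¬target U target]: {Off}.

{Off}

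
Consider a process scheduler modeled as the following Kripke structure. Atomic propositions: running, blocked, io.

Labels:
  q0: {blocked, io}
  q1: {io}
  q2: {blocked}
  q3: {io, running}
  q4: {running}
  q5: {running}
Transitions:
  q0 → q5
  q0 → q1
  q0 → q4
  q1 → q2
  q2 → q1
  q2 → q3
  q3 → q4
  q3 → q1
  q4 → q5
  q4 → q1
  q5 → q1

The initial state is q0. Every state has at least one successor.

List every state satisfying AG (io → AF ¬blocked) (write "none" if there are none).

States satisfying io → AF ¬blocked: {q0, q1, q2, q3, q4, q5}.
States satisfying AG (io → AF ¬blocked): {q0, q1, q2, q3, q4, q5}.

{q0, q1, q2, q3, q4, q5}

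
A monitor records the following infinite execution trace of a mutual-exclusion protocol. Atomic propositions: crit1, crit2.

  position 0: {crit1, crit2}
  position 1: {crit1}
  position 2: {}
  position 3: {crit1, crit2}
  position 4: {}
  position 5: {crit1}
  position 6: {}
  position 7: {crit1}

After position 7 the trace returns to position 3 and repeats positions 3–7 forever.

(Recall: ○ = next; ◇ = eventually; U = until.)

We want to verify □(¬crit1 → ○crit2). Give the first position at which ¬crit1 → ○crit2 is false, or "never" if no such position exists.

Check ¬crit1 → ○crit2 at each position in order: 0 ✓, 1 ✓, 2 ✓, 3 ✓.
At position 4 the labels are {} and the next position 5 has {crit1}, so ¬crit1 → ○crit2 is false there. This is the first violation.

4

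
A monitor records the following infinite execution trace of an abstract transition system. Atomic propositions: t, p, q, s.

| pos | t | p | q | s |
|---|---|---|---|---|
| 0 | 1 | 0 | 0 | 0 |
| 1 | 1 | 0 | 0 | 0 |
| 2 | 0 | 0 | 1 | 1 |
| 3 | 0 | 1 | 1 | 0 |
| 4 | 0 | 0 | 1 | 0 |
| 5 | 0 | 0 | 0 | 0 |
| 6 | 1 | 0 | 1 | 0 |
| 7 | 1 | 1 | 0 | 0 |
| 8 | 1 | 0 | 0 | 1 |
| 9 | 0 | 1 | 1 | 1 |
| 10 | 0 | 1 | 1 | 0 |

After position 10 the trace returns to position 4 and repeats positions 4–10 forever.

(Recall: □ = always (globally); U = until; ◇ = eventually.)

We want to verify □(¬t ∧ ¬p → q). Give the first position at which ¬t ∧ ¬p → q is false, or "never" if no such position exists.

5

Check ¬t ∧ ¬p → q at each position in order: 0 ✓, 1 ✓, 2 ✓, 3 ✓, 4 ✓.
At position 5 the labels are {}, so ¬t ∧ ¬p → q is false there. This is the first violation.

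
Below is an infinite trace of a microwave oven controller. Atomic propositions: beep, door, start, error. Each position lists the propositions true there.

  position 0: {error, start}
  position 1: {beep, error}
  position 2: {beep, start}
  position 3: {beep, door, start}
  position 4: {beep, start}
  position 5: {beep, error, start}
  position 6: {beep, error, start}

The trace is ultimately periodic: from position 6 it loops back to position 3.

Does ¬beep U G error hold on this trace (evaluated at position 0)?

Walking from position 0: at position 1, G error has not yet held and ¬beep fails, so ¬beep U G error is false.

Violated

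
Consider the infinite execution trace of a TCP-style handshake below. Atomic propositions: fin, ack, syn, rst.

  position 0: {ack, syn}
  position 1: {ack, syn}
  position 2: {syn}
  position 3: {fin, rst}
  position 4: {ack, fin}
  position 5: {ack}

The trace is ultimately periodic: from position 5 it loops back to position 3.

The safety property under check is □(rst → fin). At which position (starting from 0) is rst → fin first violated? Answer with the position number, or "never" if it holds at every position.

rst → fin holds at every position 0..5, and those are all the positions the trace ever visits, so the invariant □(rst → fin) is never violated.

never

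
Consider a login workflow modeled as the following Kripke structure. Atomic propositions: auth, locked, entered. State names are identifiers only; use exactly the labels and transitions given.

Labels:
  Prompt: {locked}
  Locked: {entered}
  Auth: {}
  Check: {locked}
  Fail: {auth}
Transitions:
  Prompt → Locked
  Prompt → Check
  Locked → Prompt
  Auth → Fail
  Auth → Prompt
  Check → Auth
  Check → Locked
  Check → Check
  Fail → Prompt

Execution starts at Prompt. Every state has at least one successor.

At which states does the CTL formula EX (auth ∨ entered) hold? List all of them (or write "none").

{Prompt, Auth, Check}

States satisfying auth ∨ entered: {Locked, Fail}.
States satisfying EX (auth ∨ entered): {Prompt, Auth, Check}.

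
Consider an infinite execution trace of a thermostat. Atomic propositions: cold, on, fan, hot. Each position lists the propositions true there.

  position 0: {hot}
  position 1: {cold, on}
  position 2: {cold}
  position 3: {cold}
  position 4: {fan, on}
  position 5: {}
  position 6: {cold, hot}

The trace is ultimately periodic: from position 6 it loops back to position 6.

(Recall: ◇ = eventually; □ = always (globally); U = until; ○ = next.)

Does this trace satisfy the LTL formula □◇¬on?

Holds

◇¬on holds at every position 0..6, and those are all positions ever visited, so □◇¬on holds.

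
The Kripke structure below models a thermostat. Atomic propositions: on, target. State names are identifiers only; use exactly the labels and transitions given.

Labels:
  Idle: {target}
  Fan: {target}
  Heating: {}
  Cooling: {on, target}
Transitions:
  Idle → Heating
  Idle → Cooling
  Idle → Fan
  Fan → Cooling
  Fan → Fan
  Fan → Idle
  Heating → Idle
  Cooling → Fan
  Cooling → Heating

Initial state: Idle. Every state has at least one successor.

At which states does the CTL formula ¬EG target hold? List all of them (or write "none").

States satisfying target: {Idle, Fan, Cooling}.
States satisfying EG target: {Idle, Fan, Cooling}.
States satisfying ¬EG target: {Heating}.

{Heating}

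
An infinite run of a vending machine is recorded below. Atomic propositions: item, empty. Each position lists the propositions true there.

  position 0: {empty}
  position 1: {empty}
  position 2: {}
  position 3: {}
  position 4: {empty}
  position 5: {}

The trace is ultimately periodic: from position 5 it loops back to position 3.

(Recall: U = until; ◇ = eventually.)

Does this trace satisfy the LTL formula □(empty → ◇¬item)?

Satisfied

empty → ◇¬item holds at every position 0..5, and those are all positions ever visited, so □(empty → ◇¬item) holds.
Positions where empty holds: 0, 1, 4.
Check ◇¬item at each: 0→ok, 1→ok, 4→ok.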